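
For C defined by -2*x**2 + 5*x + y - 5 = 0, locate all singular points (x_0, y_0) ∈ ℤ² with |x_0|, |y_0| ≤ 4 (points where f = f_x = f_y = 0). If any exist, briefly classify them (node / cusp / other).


No singular points in the scanned grid; C is smooth there.

Compute partial derivatives:
  f_x = 5 - 4*x.
  f_y = 1.
f_y = 1 is a nonzero constant, so f_y never vanishes: no point (x, y) can satisfy f = f_x = f_y = 0. In particular no (x, y) ∈ {−4, ..., 4}² is singular; the curve is smooth.


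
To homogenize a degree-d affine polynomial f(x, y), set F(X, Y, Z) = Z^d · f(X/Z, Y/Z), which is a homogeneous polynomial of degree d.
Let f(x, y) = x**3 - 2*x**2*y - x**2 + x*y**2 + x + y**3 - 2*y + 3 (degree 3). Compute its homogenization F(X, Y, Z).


F(X, Y, Z) = X**3 - 2*X**2*Y - X**2*Z + X*Y**2 + X*Z**2 + Y**3 - 2*Y*Z**2 + 3*Z**3

deg(f) = 3.
Substitute x = X/Z, y = Y/Z into f, then multiply by Z^3.
  monomial 1·x^3·y^0 ↦ 1·X^3·Y^0·Z^0.
  monomial -2·x^2·y^1 ↦ -2·X^2·Y^1·Z^0.
  monomial -1·x^2·y^0 ↦ -1·X^2·Y^0·Z^1.
  monomial 1·x^1·y^2 ↦ 1·X^1·Y^2·Z^0.
  monomial 1·x^1·y^0 ↦ 1·X^1·Y^0·Z^2.
  monomial 1·x^0·y^3 ↦ 1·X^0·Y^3·Z^0.
  monomial -2·x^0·y^1 ↦ -2·X^0·Y^1·Z^2.
  monomial 3·x^0·y^0 ↦ 3·X^0·Y^0·Z^3.
Collecting: F(X, Y, Z) = X**3 - 2*X**2*Y - X**2*Z + X*Y**2 + X*Z**2 + Y**3 - 2*Y*Z**2 + 3*Z**3.


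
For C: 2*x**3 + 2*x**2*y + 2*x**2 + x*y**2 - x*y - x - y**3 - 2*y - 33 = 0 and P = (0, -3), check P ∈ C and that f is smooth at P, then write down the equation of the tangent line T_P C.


Tangent line at P: 11*x - 29*y - 87 = 0.

Step 1: f(0, -3) = 0, so P lies on C.
Step 2: partial derivatives
  f_x(x, y) = 6*x**2 + 4*x*y + 4*x + y**2 - y - 1, f_y(x, y) = 2*x**2 + 2*x*y - x - 3*y**2 - 2.
  f_x(P) = 11, f_y(P) = -29 (gradient nonzero, so P is smooth).
Step 3: tangent line at P: 11·(x − 0) + -29·(y − -3) = 0.
Expanding: 11*x - 29*y - 87 = 0.


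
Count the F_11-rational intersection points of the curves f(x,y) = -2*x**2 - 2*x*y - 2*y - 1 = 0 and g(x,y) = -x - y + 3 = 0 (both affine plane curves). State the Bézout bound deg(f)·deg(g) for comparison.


Common zeros: {(1, 2)}; count = 1; Bézout bound = 2.

deg(f) = 2, deg(g) = 1, so Bézout bound = 2.
Scan x ∈ F_11. For each x, list the y ∈ F_11 with f(x, y) ≡ 0 and those with g(x, y) ≡ 0 (mod 11); the common zeros in that column are the intersection.
  x = 0: f ≡ 0 at y ∈ {5}; g ≡ 0 at y ∈ {3}; common: ∅.
  x = 1: f ≡ 0 at y ∈ {2}; g ≡ 0 at y ∈ {2}; common: {2}.
  x = 2: f ≡ 0 at y ∈ {4}; g ≡ 0 at y ∈ {1}; common: ∅.
  x = 3: f ≡ 0 at y ∈ {10}; g ≡ 0 at y ∈ {0}; common: ∅.
  x = 4: f ≡ 0 at y ∈ {0}; g ≡ 0 at y ∈ {10}; common: ∅.
  x = 5: f ≡ 0 at y ∈ {4}; g ≡ 0 at y ∈ {9}; common: ∅.
  x = 6: f ≡ 0 at y ∈ {5}; g ≡ 0 at y ∈ {8}; common: ∅.
  x = 7: f ≡ 0 at y ∈ {0}; g ≡ 0 at y ∈ {7}; common: ∅.
  x = 8: f ≡ 0 at y ∈ {2}; g ≡ 0 at y ∈ {6}; common: ∅.
  x = 9: f ≡ 0 at y ∈ {10}; g ≡ 0 at y ∈ {5}; common: ∅.
  x = 10: f ≡ 0 at y ∈ ∅; g ≡ 0 at y ∈ {4}; common: ∅.
Collecting: common zeros = {(1, 2)}, so the count is 1.
Comparison with the Bézout bound: 1 ≤ 2 = deg(f)·deg(g), as expected for curves with no common component (the affine F_11-count falls short of the bound because intersections may lie at infinity, over extension fields, or carry multiplicity).


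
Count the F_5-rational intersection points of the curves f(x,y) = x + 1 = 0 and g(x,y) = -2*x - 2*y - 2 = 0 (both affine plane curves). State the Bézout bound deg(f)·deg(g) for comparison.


Common zeros: {(4, 0)}; count = 1; Bézout bound = 1.

deg(f) = 1, deg(g) = 1, so Bézout bound = 1.
Scan x ∈ F_5. For each x, list the y ∈ F_5 with f(x, y) ≡ 0 and those with g(x, y) ≡ 0 (mod 5); the common zeros in that column are the intersection.
  x = 0: f ≡ 0 at y ∈ ∅; g ≡ 0 at y ∈ {4}; common: ∅.
  x = 1: f ≡ 0 at y ∈ ∅; g ≡ 0 at y ∈ {3}; common: ∅.
  x = 2: f ≡ 0 at y ∈ ∅; g ≡ 0 at y ∈ {2}; common: ∅.
  x = 3: f ≡ 0 at y ∈ ∅; g ≡ 0 at y ∈ {1}; common: ∅.
  x = 4: f ≡ 0 at y ∈ {0, 1, 2, 3, 4}; g ≡ 0 at y ∈ {0}; common: {0}.
Collecting: common zeros = {(4, 0)}, so the count is 1.
Comparison with the Bézout bound: 1 ≤ 1 = deg(f)·deg(g), as expected for curves with no common component (the bound is attained).


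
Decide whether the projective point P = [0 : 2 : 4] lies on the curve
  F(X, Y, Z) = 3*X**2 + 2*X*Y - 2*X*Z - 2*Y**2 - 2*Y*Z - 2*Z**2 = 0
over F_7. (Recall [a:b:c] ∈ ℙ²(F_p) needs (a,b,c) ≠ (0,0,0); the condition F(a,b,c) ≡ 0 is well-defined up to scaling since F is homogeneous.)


F(0,2,4) ≡ 0 (mod 7); P is on the curve.

Evaluate F(0, 2, 4) term-by-term (mod 7).
  3*X**2 ↦ 3·0·1·1 = 0
  2*X*Y ↦ 2·0·2·1 = 0
  -2*X*Z ↦ -2·0·1·4 = 0
  -2*Y**2 ↦ -2·1·4·1 = -8
  -2*Y*Z ↦ -2·1·2·4 = -16
  -2*Z**2 ↦ -2·1·1·16 = -32
Sum: F(0, 2, 4) = (0) + (0) + (0) + (-8) + (-16) + (-32) = -56.
Reducing mod 7: -56 ≡ 0 (mod 7).
Since F(a, b, c) ≡ 0 (mod 7), P lies on the curve.


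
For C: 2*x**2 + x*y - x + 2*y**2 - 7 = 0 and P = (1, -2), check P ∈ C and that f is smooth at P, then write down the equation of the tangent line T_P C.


Tangent line at P: x - 7*y - 15 = 0.

Step 1: f(1, -2) = 0, so P lies on C.
Step 2: partial derivatives
  f_x(x, y) = 4*x + y - 1, f_y(x, y) = x + 4*y.
  f_x(P) = 1, f_y(P) = -7 (gradient nonzero, so P is smooth).
Step 3: tangent line at P: 1·(x − 1) + -7·(y − -2) = 0.
Expanding: x - 7*y - 15 = 0.


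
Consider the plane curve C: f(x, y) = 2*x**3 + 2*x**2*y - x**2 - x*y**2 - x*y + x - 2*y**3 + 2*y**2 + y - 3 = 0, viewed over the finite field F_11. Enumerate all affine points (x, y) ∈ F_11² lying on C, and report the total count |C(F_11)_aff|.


Affine F_11-points: {(0, 5), (0, 8), (0, 10), (1, 1), (1, 6), (1, 10), (2, 0), (2, 3), (2, 8), (5, 5), (6, 10), (7, 1), (7, 5), (7, 8), (8, 1), (8, 9), (10, 3)}; count = 17.

For each of the 121 pairs (x, y) ∈ F_11², evaluate f(x, y) mod 11. Record the zeros.
  x = 0: [0↦8, 1↦9, 2↦2, 3↦8, 4↦4, 5↦0, 6↦6, 7↦10, 8↦0, 9↦8, 10↦0]  zeros at y ∈ {5, 8, 10}
  x = 1: [0↦10, 1↦0, 2↦2, 3↦4, 4↦5, 5↦4, 6↦0, 7↦3, 8↦1, 9↦4, 10↦0]  zeros at y ∈ {1, 6, 10}
  x = 2: [0↦0, 1↦5, 2↦9, 3↦0, 4↦10, 5↦5, 6↦6, 7↦1, 8↦0, 9↦2, 10↦6]  zeros at y ∈ {0, 3, 8}
  x = 3: [0↦1, 1↦3, 2↦2, 3↦8, 4↦9, 5↦4, 6↦3, 7↦5, 8↦9, 9↦3, 10↦8]  zeros at y ∈ ∅
  x = 4: [0↦3, 1↦6, 2↦4, 3↦7, 4↦3, 5↦2, 6↦3, 7↦5, 8↦7, 9↦8, 10↦7]  zeros at y ∈ ∅
  x = 5: [0↦7, 1↦4, 2↦5, 3↦9, 4↦4, 5↦0, 6↦7, 7↦2, 8↦6, 9↦7, 10↦4]  zeros at y ∈ {5}
  x = 6: [0↦3, 1↦9, 2↦6, 3↦4, 4↦2, 5↦10, 6↦5, 7↦8, 8↦7, 9↦1, 10↦0]  zeros at y ∈ {10}
  x = 7: [0↦3, 1↦0, 2↦8, 3↦4, 4↦9, 5↦0, 6↦9, 7↦2, 8↦0, 9↦2, 10↦7]  zeros at y ∈ {1, 5, 8}
  x = 8: [0↦8, 1↦0, 2↦1, 3↦10, 4↦4, 5↦4, 6↦9, 7↦7, 8↦8, 9↦0, 10↦4]  zeros at y ∈ {1, 9}
  x = 9: [0↦8, 1↦10, 2↦8, 3↦1, 4↦10, 5↦1, 6↦6, 7↦2, 8↦10, 9↦7, 10↦3]  zeros at y ∈ ∅
  x = 10: [0↦4, 1↦9, 2↦8, 3↦0, 4↦6, 5↦3, 6↦1, 7↦10, 8↦7, 9↦2, 10↦5]  zeros at y ∈ {3}
Collecting zeros: affine points = {(0, 5), (0, 8), (0, 10), (1, 1), (1, 6), (1, 10), (2, 0), (2, 3), (2, 8), (5, 5), (6, 10), (7, 1), (7, 5), (7, 8), (8, 1), (8, 9), (10, 3)}.
Total count |C(F_11)_aff| = 17.


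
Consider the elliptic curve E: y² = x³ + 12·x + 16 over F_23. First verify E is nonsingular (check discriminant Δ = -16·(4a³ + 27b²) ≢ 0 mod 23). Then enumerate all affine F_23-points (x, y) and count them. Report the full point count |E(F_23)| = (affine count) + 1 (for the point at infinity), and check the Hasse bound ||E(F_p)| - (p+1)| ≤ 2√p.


Affine points = {(0, 4), (0, 19), (1, 11), (1, 12), (2, 5), (2, 18), (4, 6), (4, 17), (7, 11), (7, 12), (8, 7), (8, 16), (9, 5), (9, 18), (10, 3), (10, 20), (12, 5), (12, 18), (13, 0), (15, 11), (15, 12), (16, 7), (16, 16), (17, 2), (17, 21), (22, 7), (22, 16)}; affine count = 27; |E(F_23)| = 28.

Discriminant check: Δ ∝ 4a³ + 27b² = 4·12³ + 27·16² = 4·1728 + 27·256 ≡ 1 (mod 23). Nonzero ⇒ E is nonsingular.
For each x ∈ F_23, compute rhs = x³ + 12·x + 16 mod 23, then count y ∈ F_23 with y² ≡ rhs.
  x = 0: rhs = 16, matching y values: 4, 19 (2 points).
  x = 1: rhs = 6, matching y values: 11, 12 (2 points).
  x = 2: rhs = 2, matching y values: 5, 18 (2 points).
  x = 3: rhs = 10, matching y values: none (0 points).
  x = 4: rhs = 13, matching y values: 6, 17 (2 points).
  x = 5: rhs = 17, matching y values: none (0 points).
  x = 6: rhs = 5, matching y values: none (0 points).
  x = 7: rhs = 6, matching y values: 11, 12 (2 points).
  x = 8: rhs = 3, matching y values: 7, 16 (2 points).
  x = 9: rhs = 2, matching y values: 5, 18 (2 points).
  x = 10: rhs = 9, matching y values: 3, 20 (2 points).
  x = 11: rhs = 7, matching y values: none (0 points).
  x = 12: rhs = 2, matching y values: 5, 18 (2 points).
  x = 13: rhs = 0, matching y values: 0 (1 points).
  x = 14: rhs = 7, matching y values: none (0 points).
  x = 15: rhs = 6, matching y values: 11, 12 (2 points).
  x = 16: rhs = 3, matching y values: 7, 16 (2 points).
  x = 17: rhs = 4, matching y values: 2, 21 (2 points).
  x = 18: rhs = 15, matching y values: none (0 points).
  x = 19: rhs = 19, matching y values: none (0 points).
  x = 20: rhs = 22, matching y values: none (0 points).
  x = 21: rhs = 7, matching y values: none (0 points).
  x = 22: rhs = 3, matching y values: 7, 16 (2 points).
Total affine count: 27.
Full point count |E(F_23)| = 27 + 1 = 28.
Hasse bound: |28 − (23+1)| = |4| = 4 ≤ 2√23 ≈ 9.5917 ✓.


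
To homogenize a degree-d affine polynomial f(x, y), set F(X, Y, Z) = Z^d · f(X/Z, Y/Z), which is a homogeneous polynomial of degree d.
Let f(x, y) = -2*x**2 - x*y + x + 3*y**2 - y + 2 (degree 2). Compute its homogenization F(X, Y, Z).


F(X, Y, Z) = -2*X**2 - X*Y + X*Z + 3*Y**2 - Y*Z + 2*Z**2

deg(f) = 2.
Substitute x = X/Z, y = Y/Z into f, then multiply by Z^2.
  monomial -2·x^2·y^0 ↦ -2·X^2·Y^0·Z^0.
  monomial -1·x^1·y^1 ↦ -1·X^1·Y^1·Z^0.
  monomial 1·x^1·y^0 ↦ 1·X^1·Y^0·Z^1.
  monomial 3·x^0·y^2 ↦ 3·X^0·Y^2·Z^0.
  monomial -1·x^0·y^1 ↦ -1·X^0·Y^1·Z^1.
  monomial 2·x^0·y^0 ↦ 2·X^0·Y^0·Z^2.
Collecting: F(X, Y, Z) = -2*X**2 - X*Y + X*Z + 3*Y**2 - Y*Z + 2*Z**2.


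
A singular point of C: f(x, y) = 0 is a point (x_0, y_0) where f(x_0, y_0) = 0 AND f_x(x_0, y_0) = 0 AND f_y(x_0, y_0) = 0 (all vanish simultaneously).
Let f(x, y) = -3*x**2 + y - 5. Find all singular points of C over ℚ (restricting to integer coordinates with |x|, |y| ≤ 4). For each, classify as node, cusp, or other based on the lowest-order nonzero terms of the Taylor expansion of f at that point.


No singular points in the scanned grid; C is smooth there.

Compute partial derivatives:
  f_x = -6*x.
  f_y = 1.
f_y = 1 is a nonzero constant, so f_y never vanishes: no point (x, y) can satisfy f = f_x = f_y = 0. In particular no (x, y) ∈ {−4, ..., 4}² is singular; the curve is smooth.


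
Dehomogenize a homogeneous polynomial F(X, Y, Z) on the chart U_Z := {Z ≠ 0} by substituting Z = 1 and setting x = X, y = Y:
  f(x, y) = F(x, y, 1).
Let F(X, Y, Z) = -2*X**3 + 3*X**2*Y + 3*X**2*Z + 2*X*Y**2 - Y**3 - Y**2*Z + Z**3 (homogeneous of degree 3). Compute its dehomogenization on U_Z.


f(x, y) = -2*x**3 + 3*x**2*y + 3*x**2 + 2*x*y**2 - y**3 - y**2 + 1

On U_Z we set Z = 1. Each monomial c·X^i·Y^j·Z^k in F becomes c·x^i·y^j·1^k = c·x^i·y^j.
Substituting Z = 1: F(X, Y, 1) = -2*x**3 + 3*x**2*y + 3*x**2 + 2*x*y**2 - y**3 - y**2 + 1.
Note: deg(f) ≤ deg(F) = 3; strict inequality happens when F is divisible by Z (lost terms).


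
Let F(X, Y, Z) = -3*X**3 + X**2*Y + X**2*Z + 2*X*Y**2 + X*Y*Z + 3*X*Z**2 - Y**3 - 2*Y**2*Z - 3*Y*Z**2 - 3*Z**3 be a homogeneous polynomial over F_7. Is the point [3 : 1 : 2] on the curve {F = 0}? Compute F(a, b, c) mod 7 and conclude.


F(3,1,2) ≡ 2 (mod 7); P is NOT on the curve.

Evaluate F(3, 1, 2) term-by-term (mod 7).
  -3*X**3 ↦ -3·27·1·1 = -81
  X**2*Y ↦ 1·9·1·1 = 9
  X**2*Z ↦ 1·9·1·2 = 18
  2*X*Y**2 ↦ 2·3·1·1 = 6
  X*Y*Z ↦ 1·3·1·2 = 6
  3*X*Z**2 ↦ 3·3·1·4 = 36
  -Y**3 ↦ -1·1·1·1 = -1
  -2*Y**2*Z ↦ -2·1·1·2 = -4
  -3*Y*Z**2 ↦ -3·1·1·4 = -12
  -3*Z**3 ↦ -3·1·1·8 = -24
Sum: F(3, 1, 2) = (-81) + (9) + (18) + (6) + (6) + (36) + (-1) + (-4) + (-12) + (-24) = -47.
Reducing mod 7: -47 ≡ 2 (mod 7).
Since F(a, b, c) ≡ 2 ≠ 0 (mod 7), P does NOT lie on the curve.


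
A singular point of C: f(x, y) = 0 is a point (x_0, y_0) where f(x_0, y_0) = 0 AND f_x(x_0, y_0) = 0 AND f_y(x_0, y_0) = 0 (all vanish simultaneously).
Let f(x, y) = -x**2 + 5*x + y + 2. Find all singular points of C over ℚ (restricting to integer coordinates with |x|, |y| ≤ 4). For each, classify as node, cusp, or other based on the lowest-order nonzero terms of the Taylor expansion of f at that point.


No singular points in the scanned grid; C is smooth there.

Compute partial derivatives:
  f_x = 5 - 2*x.
  f_y = 1.
f_y = 1 is a nonzero constant, so f_y never vanishes: no point (x, y) can satisfy f = f_x = f_y = 0. In particular no (x, y) ∈ {−4, ..., 4}² is singular; the curve is smooth.


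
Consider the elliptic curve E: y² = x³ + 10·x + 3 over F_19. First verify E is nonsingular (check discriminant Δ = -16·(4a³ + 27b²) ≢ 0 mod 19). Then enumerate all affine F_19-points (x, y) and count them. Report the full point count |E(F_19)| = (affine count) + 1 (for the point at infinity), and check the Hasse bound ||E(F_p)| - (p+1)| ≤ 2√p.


Affine points = {(5, 8), (5, 11), (7, 6), (7, 13), (8, 5), (8, 14), (9, 9), (9, 10), (10, 1), (10, 18), (11, 0), (18, 7), (18, 12)}; affine count = 13; |E(F_19)| = 14.

Discriminant check: Δ ∝ 4a³ + 27b² = 4·10³ + 27·3² = 4·1000 + 27·9 ≡ 6 (mod 19). Nonzero ⇒ E is nonsingular.
For each x ∈ F_19, compute rhs = x³ + 10·x + 3 mod 19, then count y ∈ F_19 with y² ≡ rhs.
  x = 0: rhs = 3, matching y values: none (0 points).
  x = 1: rhs = 14, matching y values: none (0 points).
  x = 2: rhs = 12, matching y values: none (0 points).
  x = 3: rhs = 3, matching y values: none (0 points).
  x = 4: rhs = 12, matching y values: none (0 points).
  x = 5: rhs = 7, matching y values: 8, 11 (2 points).
  x = 6: rhs = 13, matching y values: none (0 points).
  x = 7: rhs = 17, matching y values: 6, 13 (2 points).
  x = 8: rhs = 6, matching y values: 5, 14 (2 points).
  x = 9: rhs = 5, matching y values: 9, 10 (2 points).
  x = 10: rhs = 1, matching y values: 1, 18 (2 points).
  x = 11: rhs = 0, matching y values: 0 (1 points).
  x = 12: rhs = 8, matching y values: none (0 points).
  x = 13: rhs = 12, matching y values: none (0 points).
  x = 14: rhs = 18, matching y values: none (0 points).
  x = 15: rhs = 13, matching y values: none (0 points).
  x = 16: rhs = 3, matching y values: none (0 points).
  x = 17: rhs = 13, matching y values: none (0 points).
  x = 18: rhs = 11, matching y values: 7, 12 (2 points).
Total affine count: 13.
Full point count |E(F_19)| = 13 + 1 = 14.
Hasse bound: |14 − (19+1)| = |-6| = 6 ≤ 2√19 ≈ 8.7178 ✓.


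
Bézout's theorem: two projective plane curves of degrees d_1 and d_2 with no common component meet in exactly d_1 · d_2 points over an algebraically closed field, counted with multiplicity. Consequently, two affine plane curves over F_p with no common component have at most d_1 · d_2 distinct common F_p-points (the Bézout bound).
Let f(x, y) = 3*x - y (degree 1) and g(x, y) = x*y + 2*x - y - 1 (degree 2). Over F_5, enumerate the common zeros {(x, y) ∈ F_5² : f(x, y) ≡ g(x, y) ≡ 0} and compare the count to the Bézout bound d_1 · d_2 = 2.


Common zeros: ∅; count = 0; Bézout bound = 2.

deg(f) = 1, deg(g) = 2, so Bézout bound = 2.
Scan x ∈ F_5. For each x, list the y ∈ F_5 with f(x, y) ≡ 0 and those with g(x, y) ≡ 0 (mod 5); the common zeros in that column are the intersection.
  x = 0: f ≡ 0 at y ∈ {0}; g ≡ 0 at y ∈ {4}; common: ∅.
  x = 1: f ≡ 0 at y ∈ {3}; g ≡ 0 at y ∈ ∅; common: ∅.
  x = 2: f ≡ 0 at y ∈ {1}; g ≡ 0 at y ∈ {2}; common: ∅.
  x = 3: f ≡ 0 at y ∈ {4}; g ≡ 0 at y ∈ {0}; common: ∅.
  x = 4: f ≡ 0 at y ∈ {2}; g ≡ 0 at y ∈ {1}; common: ∅.
Collecting: common zeros = ∅, so the count is 0.
Comparison with the Bézout bound: 0 ≤ 2 = deg(f)·deg(g), as expected for curves with no common component (the affine F_5-count falls short of the bound because intersections may lie at infinity, over extension fields, or carry multiplicity).


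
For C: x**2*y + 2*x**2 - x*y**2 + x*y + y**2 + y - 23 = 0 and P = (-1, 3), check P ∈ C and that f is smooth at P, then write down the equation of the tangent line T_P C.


Tangent line at P: -16*x + 13*y - 55 = 0.

Step 1: f(-1, 3) = 0, so P lies on C.
Step 2: partial derivatives
  f_x(x, y) = 2*x*y + 4*x - y**2 + y, f_y(x, y) = x**2 - 2*x*y + x + 2*y + 1.
  f_x(P) = -16, f_y(P) = 13 (gradient nonzero, so P is smooth).
Step 3: tangent line at P: -16·(x − -1) + 13·(y − 3) = 0.
Expanding: -16*x + 13*y - 55 = 0.


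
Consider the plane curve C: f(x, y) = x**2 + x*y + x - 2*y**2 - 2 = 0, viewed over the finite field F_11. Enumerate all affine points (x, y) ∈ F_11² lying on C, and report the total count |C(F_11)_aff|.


Affine F_11-points: {(1, 0), (1, 6), (2, 2), (2, 10), (3, 1), (3, 6), (6, 1), (6, 2), (9, 0), (9, 10)}; count = 10.

For each of the 121 pairs (x, y) ∈ F_11², evaluate f(x, y) mod 11. Record the zeros.
  x = 0: [0↦9, 1↦7, 2↦1, 3↦2, 4↦10, 5↦3, 6↦3, 7↦10, 8↦2, 9↦1, 10↦7]  zeros at y ∈ ∅
  x = 1: [0↦0, 1↦10, 2↦5, 3↦7, 4↦5, 5↦10, 6↦0, 7↦8, 8↦1, 9↦1, 10↦8]  zeros at y ∈ {0, 6}
  x = 2: [0↦4, 1↦4, 2↦0, 3↦3, 4↦2, 5↦8, 6↦10, 7↦8, 8↦2, 9↦3, 10↦0]  zeros at y ∈ {2, 10}
  x = 3: [0↦10, 1↦0, 2↦8, 3↦1, 4↦1, 5↦8, 6↦0, 7↦10, 8↦5, 9↦7, 10↦5]  zeros at y ∈ {1, 6}
  x = 4: [0↦7, 1↦9, 2↦7, 3↦1, 4↦2, 5↦10, 6↦3, 7↦3, 8↦10, 9↦2, 10↦1]  zeros at y ∈ ∅
  x = 5: [0↦6, 1↦9, 2↦8, 3↦3, 4↦5, 5↦3, 6↦8, 7↦9, 8↦6, 9↦10, 10↦10]  zeros at y ∈ ∅
  x = 6: [0↦7, 1↦0, 2↦0, 3↦7, 4↦10, 5↦9, 6↦4, 7↦6, 8↦4, 9↦9, 10↦10]  zeros at y ∈ {1, 2}
  x = 7: [0↦10, 1↦4, 2↦5, 3↦2, 4↦6, 5↦6, 6↦2, 7↦5, 8↦4, 9↦10, 10↦1]  zeros at y ∈ ∅
  x = 8: [0↦4, 1↦10, 2↦1, 3↦10, 4↦4, 5↦5, 6↦2, 7↦6, 8↦6, 9↦2, 10↦5]  zeros at y ∈ ∅
  x = 9: [0↦0, 1↦7, 2↦10, 3↦9, 4↦4, 5↦6, 6↦4, 7↦9, 8↦10, 9↦7, 10↦0]  zeros at y ∈ {0, 10}
  x = 10: [0↦9, 1↦6, 2↦10, 3↦10, 4↦6, 5↦9, 6↦8, 7↦3, 8↦5, 9↦3, 10↦8]  zeros at y ∈ ∅
Collecting zeros: affine points = {(1, 0), (1, 6), (2, 2), (2, 10), (3, 1), (3, 6), (6, 1), (6, 2), (9, 0), (9, 10)}.
Total count |C(F_11)_aff| = 10.


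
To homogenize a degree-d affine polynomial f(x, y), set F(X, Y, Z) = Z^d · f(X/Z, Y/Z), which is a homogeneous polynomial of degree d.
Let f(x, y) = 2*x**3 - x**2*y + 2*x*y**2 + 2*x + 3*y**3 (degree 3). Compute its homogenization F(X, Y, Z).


F(X, Y, Z) = 2*X**3 - X**2*Y + 2*X*Y**2 + 2*X*Z**2 + 3*Y**3

deg(f) = 3.
Substitute x = X/Z, y = Y/Z into f, then multiply by Z^3.
  monomial 2·x^3·y^0 ↦ 2·X^3·Y^0·Z^0.
  monomial -1·x^2·y^1 ↦ -1·X^2·Y^1·Z^0.
  monomial 2·x^1·y^2 ↦ 2·X^1·Y^2·Z^0.
  monomial 2·x^1·y^0 ↦ 2·X^1·Y^0·Z^2.
  monomial 3·x^0·y^3 ↦ 3·X^0·Y^3·Z^0.
Collecting: F(X, Y, Z) = 2*X**3 - X**2*Y + 2*X*Y**2 + 2*X*Z**2 + 3*Y**3.


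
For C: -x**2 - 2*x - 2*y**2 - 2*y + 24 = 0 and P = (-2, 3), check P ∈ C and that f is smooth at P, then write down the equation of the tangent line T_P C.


Tangent line at P: 2*x - 14*y + 46 = 0.

Step 1: f(-2, 3) = 0, so P lies on C.
Step 2: partial derivatives
  f_x(x, y) = -2*x - 2, f_y(x, y) = -4*y - 2.
  f_x(P) = 2, f_y(P) = -14 (gradient nonzero, so P is smooth).
Step 3: tangent line at P: 2·(x − -2) + -14·(y − 3) = 0.
Expanding: 2*x - 14*y + 46 = 0.


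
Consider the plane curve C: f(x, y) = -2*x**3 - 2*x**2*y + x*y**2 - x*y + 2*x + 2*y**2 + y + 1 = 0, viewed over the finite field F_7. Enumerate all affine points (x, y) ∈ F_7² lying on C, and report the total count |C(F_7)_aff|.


Affine F_7-points: {(0, 5), (4, 0), (5, 4)}; count = 3.

For each of the 49 pairs (x, y) ∈ F_7², evaluate f(x, y) mod 7. Record the zeros.
  x = 0: [0↦1, 1↦4, 2↦4, 3↦1, 4↦2, 5↦0, 6↦2]  zeros at y ∈ {5}
  x = 1: [0↦1, 1↦2, 2↦2, 3↦1, 4↦6, 5↦3, 6↦6]  zeros at y ∈ ∅
  x = 2: [0↦3, 1↦5, 2↦1, 3↦5, 4↦3, 5↦2, 6↦2]  zeros at y ∈ ∅
  x = 3: [0↦2, 1↦1, 2↦3, 3↦1, 4↦2, 5↦6, 6↦6]  zeros at y ∈ ∅
  x = 4: [0↦0, 1↦6, 2↦3, 3↦5, 4↦5, 5↦3, 6↦6]  zeros at y ∈ {0}
  x = 5: [0↦6, 1↦1, 2↦3, 3↦5, 4↦0, 5↦2, 6↦4]  zeros at y ∈ {4}
  x = 6: [0↦1, 1↦2, 2↦5, 3↦3, 4↦3, 5↦5, 6↦2]  zeros at y ∈ ∅
Collecting zeros: affine points = {(0, 5), (4, 0), (5, 4)}.
Total count |C(F_7)_aff| = 3.


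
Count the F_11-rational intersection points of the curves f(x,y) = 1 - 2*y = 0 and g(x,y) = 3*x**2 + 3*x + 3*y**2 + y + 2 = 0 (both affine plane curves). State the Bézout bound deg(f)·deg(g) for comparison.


Common zeros: {(4, 6), (6, 6)}; count = 2; Bézout bound = 2.

deg(f) = 1, deg(g) = 2, so Bézout bound = 2.
Scan x ∈ F_11. For each x, list the y ∈ F_11 with f(x, y) ≡ 0 and those with g(x, y) ≡ 0 (mod 11); the common zeros in that column are the intersection.
  x = 0: f ≡ 0 at y ∈ {6}; g ≡ 0 at y ∈ ∅; common: ∅.
  x = 1: f ≡ 0 at y ∈ {6}; g ≡ 0 at y ∈ {2, 5}; common: ∅.
  x = 2: f ≡ 0 at y ∈ {6}; g ≡ 0 at y ∈ {8, 10}; common: ∅.
  x = 3: f ≡ 0 at y ∈ {6}; g ≡ 0 at y ∈ ∅; common: ∅.
  x = 4: f ≡ 0 at y ∈ {6}; g ≡ 0 at y ∈ {1, 6}; common: {6}.
  x = 5: f ≡ 0 at y ∈ {6}; g ≡ 0 at y ∈ ∅; common: ∅.
  x = 6: f ≡ 0 at y ∈ {6}; g ≡ 0 at y ∈ {1, 6}; common: {6}.
  x = 7: f ≡ 0 at y ∈ {6}; g ≡ 0 at y ∈ ∅; common: ∅.
  x = 8: f ≡ 0 at y ∈ {6}; g ≡ 0 at y ∈ {8, 10}; common: ∅.
  x = 9: f ≡ 0 at y ∈ {6}; g ≡ 0 at y ∈ {2, 5}; common: ∅.
  x = 10: f ≡ 0 at y ∈ {6}; g ≡ 0 at y ∈ ∅; common: ∅.
Collecting: common zeros = {(4, 6), (6, 6)}, so the count is 2.
Comparison with the Bézout bound: 2 ≤ 2 = deg(f)·deg(g), as expected for curves with no common component (the bound is attained).


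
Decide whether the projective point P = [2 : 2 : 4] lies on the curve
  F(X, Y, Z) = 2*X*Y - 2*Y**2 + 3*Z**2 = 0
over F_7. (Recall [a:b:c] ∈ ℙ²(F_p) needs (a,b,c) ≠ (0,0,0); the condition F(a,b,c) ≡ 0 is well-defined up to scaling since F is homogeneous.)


F(2,2,4) ≡ 6 (mod 7); P is NOT on the curve.

Evaluate F(2, 2, 4) term-by-term (mod 7).
  2*X*Y ↦ 2·2·2·1 = 8
  -2*Y**2 ↦ -2·1·4·1 = -8
  3*Z**2 ↦ 3·1·1·16 = 48
Sum: F(2, 2, 4) = (8) + (-8) + (48) = 48.
Reducing mod 7: 48 ≡ 6 (mod 7).
Since F(a, b, c) ≡ 6 ≠ 0 (mod 7), P does NOT lie on the curve.


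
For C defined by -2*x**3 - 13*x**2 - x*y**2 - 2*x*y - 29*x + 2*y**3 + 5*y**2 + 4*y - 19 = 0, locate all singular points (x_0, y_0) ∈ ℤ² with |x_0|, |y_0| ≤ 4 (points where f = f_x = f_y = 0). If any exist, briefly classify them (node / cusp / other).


Singular points: {(-2, -1)}; classification: node.

Compute partial derivatives:
  f_x = -6*x**2 - 26*x - y**2 - 2*y - 29.
  f_y = -2*x*y - 2*x + 6*y**2 + 10*y + 4.
Scan x_0 ∈ {−4, ..., 4}. For each x_0, f_y(x_0, y) is a polynomial in y; find its integer roots y ∈ {−4, ..., 4}, then test f_x and f at those candidates.
  x = -4: f_y(-4, y) = 6*y**2 + 18*y + 12; vanishes at y ∈ {-2, -1}. (-4, -2): f_x = -21 ≠ 0; (-4, -1): f_x = -20 ≠ 0.
  x = -3: f_y(-3, y) = 6*y**2 + 16*y + 10; vanishes at y ∈ {-1}. (-3, -1): f_x = -4 ≠ 0.
  x = -2: f_y(-2, y) = 6*y**2 + 14*y + 8; vanishes at y ∈ {-1}. (-2, -1): f_x = 0, f = 0 — SINGULAR.
  x = -1: f_y(-1, y) = 6*y**2 + 12*y + 6; vanishes at y ∈ {-1}. (-1, -1): f_x = -8 ≠ 0.
  x = 0: f_y(0, y) = 6*y**2 + 10*y + 4; vanishes at y ∈ {-1}. (0, -1): f_x = -28 ≠ 0.
  x = 1: f_y(1, y) = 6*y**2 + 8*y + 2; vanishes at y ∈ {-1}. (1, -1): f_x = -60 ≠ 0.
  x = 2: f_y(2, y) = 6*y**2 + 6*y; vanishes at y ∈ {-1, 0}. (2, -1): f_x = -104 ≠ 0; (2, 0): f_x = -105 ≠ 0.
  x = 3: f_y(3, y) = 6*y**2 + 4*y - 2; vanishes at y ∈ {-1}. (3, -1): f_x = -160 ≠ 0.
  x = 4: f_y(4, y) = 6*y**2 + 2*y - 4; vanishes at y ∈ {-1}. (4, -1): f_x = -228 ≠ 0.
Only singular point on the grid: (-2, -1).
Classify: substitute x = -2 + u, y = -1 + v and expand: f = -2*u**3 - u**2 - u*v**2 + 2*v**3 + v**2.
No constant or linear terms (consistent with a singular point). Quadratic part: -u**2 + v**2. Cubic part: -2*u**3 - u*v**2 + 2*v**3.
The quadratic part v**2 - u**2 = (v − u)(v + u) splits into two distinct linear factors, so there are two distinct tangent lines y − -1 = ±(x − -2) — this is a node (ordinary double point).
Classification: node.


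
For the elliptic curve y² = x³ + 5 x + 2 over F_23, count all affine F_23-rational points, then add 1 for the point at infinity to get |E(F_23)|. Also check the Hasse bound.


Affine points = {(0, 5), (0, 18), (1, 10), (1, 13), (6, 8), (6, 15), (7, 9), (7, 14), (8, 5), (8, 18), (11, 10), (11, 13), (15, 5), (15, 18), (17, 3), (17, 20), (18, 6), (18, 17), (20, 11), (20, 12)}; affine count = 20; |E(F_23)| = 21.

Discriminant check: Δ ∝ 4a³ + 27b² = 4·5³ + 27·2² = 4·125 + 27·4 ≡ 10 (mod 23). Nonzero ⇒ E is nonsingular.
For each x ∈ F_23, compute rhs = x³ + 5·x + 2 mod 23, then count y ∈ F_23 with y² ≡ rhs.
  x = 0: rhs = 2, matching y values: 5, 18 (2 points).
  x = 1: rhs = 8, matching y values: 10, 13 (2 points).
  x = 2: rhs = 20, matching y values: none (0 points).
  x = 3: rhs = 21, matching y values: none (0 points).
  x = 4: rhs = 17, matching y values: none (0 points).
  x = 5: rhs = 14, matching y values: none (0 points).
  x = 6: rhs = 18, matching y values: 8, 15 (2 points).
  x = 7: rhs = 12, matching y values: 9, 14 (2 points).
  x = 8: rhs = 2, matching y values: 5, 18 (2 points).
  x = 9: rhs = 17, matching y values: none (0 points).
  x = 10: rhs = 17, matching y values: none (0 points).
  x = 11: rhs = 8, matching y values: 10, 13 (2 points).
  x = 12: rhs = 19, matching y values: none (0 points).
  x = 13: rhs = 10, matching y values: none (0 points).
  x = 14: rhs = 10, matching y values: none (0 points).
  x = 15: rhs = 2, matching y values: 5, 18 (2 points).
  x = 16: rhs = 15, matching y values: none (0 points).
  x = 17: rhs = 9, matching y values: 3, 20 (2 points).
  x = 18: rhs = 13, matching y values: 6, 17 (2 points).
  x = 19: rhs = 10, matching y values: none (0 points).
  x = 20: rhs = 6, matching y values: 11, 12 (2 points).
  x = 21: rhs = 7, matching y values: none (0 points).
  x = 22: rhs = 19, matching y values: none (0 points).
Total affine count: 20.
Full point count |E(F_23)| = 20 + 1 = 21.
Hasse bound: |21 − (23+1)| = |-3| = 3 ≤ 2√23 ≈ 9.5917 ✓.


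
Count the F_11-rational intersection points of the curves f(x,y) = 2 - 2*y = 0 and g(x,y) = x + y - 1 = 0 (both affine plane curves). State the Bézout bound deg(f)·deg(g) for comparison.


Common zeros: {(0, 1)}; count = 1; Bézout bound = 1.

deg(f) = 1, deg(g) = 1, so Bézout bound = 1.
Scan x ∈ F_11. For each x, list the y ∈ F_11 with f(x, y) ≡ 0 and those with g(x, y) ≡ 0 (mod 11); the common zeros in that column are the intersection.
  x = 0: f ≡ 0 at y ∈ {1}; g ≡ 0 at y ∈ {1}; common: {1}.
  x = 1: f ≡ 0 at y ∈ {1}; g ≡ 0 at y ∈ {0}; common: ∅.
  x = 2: f ≡ 0 at y ∈ {1}; g ≡ 0 at y ∈ {10}; common: ∅.
  x = 3: f ≡ 0 at y ∈ {1}; g ≡ 0 at y ∈ {9}; common: ∅.
  x = 4: f ≡ 0 at y ∈ {1}; g ≡ 0 at y ∈ {8}; common: ∅.
  x = 5: f ≡ 0 at y ∈ {1}; g ≡ 0 at y ∈ {7}; common: ∅.
  x = 6: f ≡ 0 at y ∈ {1}; g ≡ 0 at y ∈ {6}; common: ∅.
  x = 7: f ≡ 0 at y ∈ {1}; g ≡ 0 at y ∈ {5}; common: ∅.
  x = 8: f ≡ 0 at y ∈ {1}; g ≡ 0 at y ∈ {4}; common: ∅.
  x = 9: f ≡ 0 at y ∈ {1}; g ≡ 0 at y ∈ {3}; common: ∅.
  x = 10: f ≡ 0 at y ∈ {1}; g ≡ 0 at y ∈ {2}; common: ∅.
Collecting: common zeros = {(0, 1)}, so the count is 1.
Comparison with the Bézout bound: 1 ≤ 1 = deg(f)·deg(g), as expected for curves with no common component (the bound is attained).


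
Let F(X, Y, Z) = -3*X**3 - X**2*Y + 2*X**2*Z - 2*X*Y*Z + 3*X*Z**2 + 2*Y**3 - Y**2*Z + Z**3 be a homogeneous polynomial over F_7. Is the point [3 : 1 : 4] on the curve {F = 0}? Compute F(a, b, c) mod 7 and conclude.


F(3,1,4) ≡ 3 (mod 7); P is NOT on the curve.

Evaluate F(3, 1, 4) term-by-term (mod 7).
  -3*X**3 ↦ -3·27·1·1 = -81
  -X**2*Y ↦ -1·9·1·1 = -9
  2*X**2*Z ↦ 2·9·1·4 = 72
  -2*X*Y*Z ↦ -2·3·1·4 = -24
  3*X*Z**2 ↦ 3·3·1·16 = 144
  2*Y**3 ↦ 2·1·1·1 = 2
  -Y**2*Z ↦ -1·1·1·4 = -4
  Z**3 ↦ 1·1·1·64 = 64
Sum: F(3, 1, 4) = (-81) + (-9) + (72) + (-24) + (144) + (2) + (-4) + (64) = 164.
Reducing mod 7: 164 ≡ 3 (mod 7).
Since F(a, b, c) ≡ 3 ≠ 0 (mod 7), P does NOT lie on the curve.


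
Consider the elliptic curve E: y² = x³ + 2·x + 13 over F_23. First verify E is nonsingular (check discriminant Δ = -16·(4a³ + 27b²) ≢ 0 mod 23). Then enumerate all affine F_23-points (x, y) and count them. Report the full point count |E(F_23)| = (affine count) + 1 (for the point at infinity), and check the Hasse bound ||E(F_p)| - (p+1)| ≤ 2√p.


Affine points = {(0, 6), (0, 17), (1, 4), (1, 19), (2, 5), (2, 18), (3, 0), (4, 4), (4, 19), (7, 5), (7, 18), (8, 9), (8, 14), (9, 1), (9, 22), (11, 3), (11, 20), (14, 5), (14, 18), (16, 1), (16, 22), (18, 4), (18, 19), (20, 7), (20, 16), (21, 1), (21, 22)}; affine count = 27; |E(F_23)| = 28.

Discriminant check: Δ ∝ 4a³ + 27b² = 4·2³ + 27·13² = 4·8 + 27·169 ≡ 18 (mod 23). Nonzero ⇒ E is nonsingular.
For each x ∈ F_23, compute rhs = x³ + 2·x + 13 mod 23, then count y ∈ F_23 with y² ≡ rhs.
  x = 0: rhs = 13, matching y values: 6, 17 (2 points).
  x = 1: rhs = 16, matching y values: 4, 19 (2 points).
  x = 2: rhs = 2, matching y values: 5, 18 (2 points).
  x = 3: rhs = 0, matching y values: 0 (1 points).
  x = 4: rhs = 16, matching y values: 4, 19 (2 points).
  x = 5: rhs = 10, matching y values: none (0 points).
  x = 6: rhs = 11, matching y values: none (0 points).
  x = 7: rhs = 2, matching y values: 5, 18 (2 points).
  x = 8: rhs = 12, matching y values: 9, 14 (2 points).
  x = 9: rhs = 1, matching y values: 1, 22 (2 points).
  x = 10: rhs = 21, matching y values: none (0 points).
  x = 11: rhs = 9, matching y values: 3, 20 (2 points).
  x = 12: rhs = 17, matching y values: none (0 points).
  x = 13: rhs = 5, matching y values: none (0 points).
  x = 14: rhs = 2, matching y values: 5, 18 (2 points).
  x = 15: rhs = 14, matching y values: none (0 points).
  x = 16: rhs = 1, matching y values: 1, 22 (2 points).
  x = 17: rhs = 15, matching y values: none (0 points).
  x = 18: rhs = 16, matching y values: 4, 19 (2 points).
  x = 19: rhs = 10, matching y values: none (0 points).
  x = 20: rhs = 3, matching y values: 7, 16 (2 points).
  x = 21: rhs = 1, matching y values: 1, 22 (2 points).
  x = 22: rhs = 10, matching y values: none (0 points).
Total affine count: 27.
Full point count |E(F_23)| = 27 + 1 = 28.
Hasse bound: |28 − (23+1)| = |4| = 4 ≤ 2√23 ≈ 9.5917 ✓.


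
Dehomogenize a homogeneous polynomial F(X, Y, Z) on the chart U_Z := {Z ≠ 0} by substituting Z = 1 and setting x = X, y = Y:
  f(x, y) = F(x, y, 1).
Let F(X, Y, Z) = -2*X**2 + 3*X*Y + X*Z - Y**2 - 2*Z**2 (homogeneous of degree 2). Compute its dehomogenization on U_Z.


f(x, y) = -2*x**2 + 3*x*y + x - y**2 - 2

On U_Z we set Z = 1. Each monomial c·X^i·Y^j·Z^k in F becomes c·x^i·y^j·1^k = c·x^i·y^j.
Substituting Z = 1: F(X, Y, 1) = -2*x**2 + 3*x*y + x - y**2 - 2.
Note: deg(f) ≤ deg(F) = 2; strict inequality happens when F is divisible by Z (lost terms).


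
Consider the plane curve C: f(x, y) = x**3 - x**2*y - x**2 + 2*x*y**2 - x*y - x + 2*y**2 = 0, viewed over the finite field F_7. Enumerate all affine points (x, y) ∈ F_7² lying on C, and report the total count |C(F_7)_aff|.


Affine F_7-points: {(0, 0), (2, 2), (2, 6), (3, 6), (5, 1), (5, 5)}; count = 6.

For each of the 49 pairs (x, y) ∈ F_7², evaluate f(x, y) mod 7. Record the zeros.
  x = 0: [0↦0, 1↦2, 2↦1, 3↦4, 4↦4, 5↦1, 6↦2]  zeros at y ∈ {0}
  x = 1: [0↦6, 1↦1, 2↦4, 3↦1, 4↦6, 5↦5, 6↦5]  zeros at y ∈ ∅
  x = 2: [0↦2, 1↦2, 2↦0, 3↦3, 4↦4, 5↦3, 6↦0]  zeros at y ∈ {2, 6}
  x = 3: [0↦1, 1↦4, 2↦2, 3↦2, 4↦4, 5↦1, 6↦0]  zeros at y ∈ {6}
  x = 4: [0↦2, 1↦6, 2↦2, 3↦4, 4↦5, 5↦5, 6↦4]  zeros at y ∈ ∅
  x = 5: [0↦4, 1↦0, 2↦6, 3↦1, 4↦6, 5↦0, 6↦4]  zeros at y ∈ {1, 5}
  x = 6: [0↦6, 1↦6, 2↦6, 3↦6, 4↦6, 5↦6, 6↦6]  zeros at y ∈ ∅
Collecting zeros: affine points = {(0, 0), (2, 2), (2, 6), (3, 6), (5, 1), (5, 5)}.
Total count |C(F_7)_aff| = 6.


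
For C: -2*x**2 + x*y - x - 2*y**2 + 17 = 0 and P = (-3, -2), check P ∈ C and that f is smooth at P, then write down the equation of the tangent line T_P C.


Tangent line at P: 9*x + 5*y + 37 = 0.

Step 1: f(-3, -2) = 0, so P lies on C.
Step 2: partial derivatives
  f_x(x, y) = -4*x + y - 1, f_y(x, y) = x - 4*y.
  f_x(P) = 9, f_y(P) = 5 (gradient nonzero, so P is smooth).
Step 3: tangent line at P: 9·(x − -3) + 5·(y − -2) = 0.
Expanding: 9*x + 5*y + 37 = 0.


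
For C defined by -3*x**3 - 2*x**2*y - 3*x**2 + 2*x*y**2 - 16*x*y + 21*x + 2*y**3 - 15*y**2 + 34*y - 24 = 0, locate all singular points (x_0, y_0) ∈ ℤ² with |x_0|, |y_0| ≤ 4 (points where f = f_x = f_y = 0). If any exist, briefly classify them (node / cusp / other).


Singular points: {(-1, 3)}; classification: cusp.

Compute partial derivatives:
  f_x = -9*x**2 - 4*x*y - 6*x + 2*y**2 - 16*y + 21.
  f_y = -2*x**2 + 4*x*y - 16*x + 6*y**2 - 30*y + 34.
Scan x_0 ∈ {−4, ..., 4}. For each x_0, f_y(x_0, y) is a polynomial in y; find its integer roots y ∈ {−4, ..., 4}, then test f_x and f at those candidates.
  x = -4: f_y(-4, y) = 6*y**2 - 46*y + 66; no integer root y with |y| ≤ 4.
  x = -3: f_y(-3, y) = 6*y**2 - 42*y + 64; no integer root y with |y| ≤ 4.
  x = -2: f_y(-2, y) = 6*y**2 - 38*y + 58; no integer root y with |y| ≤ 4.
  x = -1: f_y(-1, y) = 6*y**2 - 34*y + 48; vanishes at y ∈ {3}. (-1, 3): f_x = 0, f = 0 — SINGULAR.
  x = 0: f_y(0, y) = 6*y**2 - 30*y + 34; no integer root y with |y| ≤ 4.
  x = 1: f_y(1, y) = 6*y**2 - 26*y + 16; no integer root y with |y| ≤ 4.
  x = 2: f_y(2, y) = 6*y**2 - 22*y - 6; no integer root y with |y| ≤ 4.
  x = 3: f_y(3, y) = 6*y**2 - 18*y - 32; no integer root y with |y| ≤ 4.
  x = 4: f_y(4, y) = 6*y**2 - 14*y - 62; no integer root y with |y| ≤ 4.
Only singular point on the grid: (-1, 3).
Classify: substitute x = -1 + u, y = 3 + v and expand: f = -3*u**3 - 2*u**2*v + 2*u*v**2 + 2*v**3 + v**2.
No constant or linear terms (consistent with a singular point). Quadratic part: v**2. Cubic part: -3*u**3 - 2*u**2*v + 2*u*v**2 + 2*v**3.
The quadratic part v**2 is a perfect square, so there is a single (double) tangent line v = 0, i.e. y = 3. Restricting the cubic part to that line (v = 0) leaves -3*u**3 ≠ 0, so f is not divisible by v and the branch is v² ≈ 3*u**3 to lowest order — this is a cusp.
Classification: cusp.


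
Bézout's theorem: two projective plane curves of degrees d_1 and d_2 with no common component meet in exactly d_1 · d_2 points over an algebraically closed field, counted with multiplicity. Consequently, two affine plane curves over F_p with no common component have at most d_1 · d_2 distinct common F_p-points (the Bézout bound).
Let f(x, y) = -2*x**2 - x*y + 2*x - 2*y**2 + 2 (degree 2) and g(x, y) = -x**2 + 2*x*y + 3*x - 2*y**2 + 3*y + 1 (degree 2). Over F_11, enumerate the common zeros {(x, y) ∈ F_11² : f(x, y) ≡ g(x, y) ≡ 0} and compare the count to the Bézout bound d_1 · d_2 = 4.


Common zeros: {(4, 9)}; count = 1; Bézout bound = 4.

deg(f) = 2, deg(g) = 2, so Bézout bound = 4.
Scan x ∈ F_11. For each x, list the y ∈ F_11 with f(x, y) ≡ 0 and those with g(x, y) ≡ 0 (mod 11); the common zeros in that column are the intersection.
  x = 0: f ≡ 0 at y ∈ {1, 10}; g ≡ 0 at y ∈ ∅; common: ∅.
  x = 1: f ≡ 0 at y ∈ ∅; g ≡ 0 at y ∈ {3, 5}; common: ∅.
  x = 2: f ≡ 0 at y ∈ ∅; g ≡ 0 at y ∈ ∅; common: ∅.
  x = 3: f ≡ 0 at y ∈ ∅; g ≡ 0 at y ∈ {2, 8}; common: ∅.
  x = 4: f ≡ 0 at y ∈ {0, 9}; g ≡ 0 at y ∈ {2, 9}; common: {9}.
  x = 5: f ≡ 0 at y ∈ ∅; g ≡ 0 at y ∈ {4, 8}; common: ∅.
  x = 6: f ≡ 0 at y ∈ {1, 7}; g ≡ 0 at y ∈ {4, 9}; common: ∅.
  x = 7: f ≡ 0 at y ∈ {3, 10}; g ≡ 0 at y ∈ ∅; common: ∅.
  x = 8: f ≡ 0 at y ∈ {0, 7}; g ≡ 0 at y ∈ {1, 3}; common: ∅.
  x = 9: f ≡ 0 at y ∈ {3, 9}; g ≡ 0 at y ∈ ∅; common: ∅.
  x = 10: f ≡ 0 at y ∈ ∅; g ≡ 0 at y ∈ ∅; common: ∅.
Collecting: common zeros = {(4, 9)}, so the count is 1.
Comparison with the Bézout bound: 1 ≤ 4 = deg(f)·deg(g), as expected for curves with no common component (the affine F_11-count falls short of the bound because intersections may lie at infinity, over extension fields, or carry multiplicity).


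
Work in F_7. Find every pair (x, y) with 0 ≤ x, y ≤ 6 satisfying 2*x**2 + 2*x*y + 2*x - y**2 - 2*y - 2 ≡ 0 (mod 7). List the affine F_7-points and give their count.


Affine F_7-points: {(1, 3), (1, 4), (2, 3), (2, 6), (5, 2), (5, 6), (6, 1), (6, 2)}; count = 8.

For each of the 49 pairs (x, y) ∈ F_7², evaluate f(x, y) mod 7. Record the zeros.
  x = 0: [0↦5, 1↦2, 2↦4, 3↦4, 4↦2, 5↦5, 6↦6]  zeros at y ∈ ∅
  x = 1: [0↦2, 1↦1, 2↦5, 3↦0, 4↦0, 5↦5, 6↦1]  zeros at y ∈ {3, 4}
  x = 2: [0↦3, 1↦4, 2↦3, 3↦0, 4↦2, 5↦2, 6↦0]  zeros at y ∈ {3, 6}
  x = 3: [0↦1, 1↦4, 2↦5, 3↦4, 4↦1, 5↦3, 6↦3]  zeros at y ∈ ∅
  x = 4: [0↦3, 1↦1, 2↦4, 3↦5, 4↦4, 5↦1, 6↦3]  zeros at y ∈ ∅
  x = 5: [0↦2, 1↦2, 2↦0, 3↦3, 4↦4, 5↦3, 6↦0]  zeros at y ∈ {2, 6}
  x = 6: [0↦5, 1↦0, 2↦0, 3↦5, 4↦1, 5↦2, 6↦1]  zeros at y ∈ {1, 2}
Collecting zeros: affine points = {(1, 3), (1, 4), (2, 3), (2, 6), (5, 2), (5, 6), (6, 1), (6, 2)}.
Total count |C(F_7)_aff| = 8.


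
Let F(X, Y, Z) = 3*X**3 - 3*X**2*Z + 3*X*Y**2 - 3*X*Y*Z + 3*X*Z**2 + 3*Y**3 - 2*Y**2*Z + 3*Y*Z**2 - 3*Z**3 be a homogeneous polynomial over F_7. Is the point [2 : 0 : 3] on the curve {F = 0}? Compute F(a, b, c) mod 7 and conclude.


F(2,0,3) ≡ 3 (mod 7); P is NOT on the curve.

Evaluate F(2, 0, 3) term-by-term (mod 7).
  3*X**3 ↦ 3·8·1·1 = 24
  -3*X**2*Z ↦ -3·4·1·3 = -36
  3*X*Y**2 ↦ 3·2·0·1 = 0
  -3*X*Y*Z ↦ -3·2·0·3 = 0
  3*X*Z**2 ↦ 3·2·1·9 = 54
  3*Y**3 ↦ 3·1·0·1 = 0
  -2*Y**2*Z ↦ -2·1·0·3 = 0
  3*Y*Z**2 ↦ 3·1·0·9 = 0
  -3*Z**3 ↦ -3·1·1·27 = -81
Sum: F(2, 0, 3) = (24) + (-36) + (0) + (0) + (54) + (0) + (0) + (0) + (-81) = -39.
Reducing mod 7: -39 ≡ 3 (mod 7).
Since F(a, b, c) ≡ 3 ≠ 0 (mod 7), P does NOT lie on the curve.


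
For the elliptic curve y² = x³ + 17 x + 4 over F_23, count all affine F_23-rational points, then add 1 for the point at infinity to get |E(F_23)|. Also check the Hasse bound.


Affine points = {(0, 2), (0, 21), (2, 0), (3, 6), (3, 17), (6, 0), (7, 11), (7, 12), (8, 10), (8, 13), (9, 9), (9, 14), (10, 1), (10, 22), (11, 2), (11, 21), (12, 2), (12, 21), (15, 0), (16, 5), (16, 18), (17, 10), (17, 13), (18, 1), (18, 22), (20, 8), (20, 15), (21, 10), (21, 13), (22, 3), (22, 20)}; affine count = 31; |E(F_23)| = 32.

Discriminant check: Δ ∝ 4a³ + 27b² = 4·17³ + 27·4² = 4·4913 + 27·16 ≡ 5 (mod 23). Nonzero ⇒ E is nonsingular.
For each x ∈ F_23, compute rhs = x³ + 17·x + 4 mod 23, then count y ∈ F_23 with y² ≡ rhs.
  x = 0: rhs = 4, matching y values: 2, 21 (2 points).
  x = 1: rhs = 22, matching y values: none (0 points).
  x = 2: rhs = 0, matching y values: 0 (1 points).
  x = 3: rhs = 13, matching y values: 6, 17 (2 points).
  x = 4: rhs = 21, matching y values: none (0 points).
  x = 5: rhs = 7, matching y values: none (0 points).
  x = 6: rhs = 0, matching y values: 0 (1 points).
  x = 7: rhs = 6, matching y values: 11, 12 (2 points).
  x = 8: rhs = 8, matching y values: 10, 13 (2 points).
  x = 9: rhs = 12, matching y values: 9, 14 (2 points).
  x = 10: rhs = 1, matching y values: 1, 22 (2 points).
  x = 11: rhs = 4, matching y values: 2, 21 (2 points).
  x = 12: rhs = 4, matching y values: 2, 21 (2 points).
  x = 13: rhs = 7, matching y values: none (0 points).
  x = 14: rhs = 19, matching y values: none (0 points).
  x = 15: rhs = 0, matching y values: 0 (1 points).
  x = 16: rhs = 2, matching y values: 5, 18 (2 points).
  x = 17: rhs = 8, matching y values: 10, 13 (2 points).
  x = 18: rhs = 1, matching y values: 1, 22 (2 points).
  x = 19: rhs = 10, matching y values: none (0 points).
  x = 20: rhs = 18, matching y values: 8, 15 (2 points).
  x = 21: rhs = 8, matching y values: 10, 13 (2 points).
  x = 22: rhs = 9, matching y values: 3, 20 (2 points).
Total affine count: 31.
Full point count |E(F_23)| = 31 + 1 = 32.
Hasse bound: |32 − (23+1)| = |8| = 8 ≤ 2√23 ≈ 9.5917 ✓.
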